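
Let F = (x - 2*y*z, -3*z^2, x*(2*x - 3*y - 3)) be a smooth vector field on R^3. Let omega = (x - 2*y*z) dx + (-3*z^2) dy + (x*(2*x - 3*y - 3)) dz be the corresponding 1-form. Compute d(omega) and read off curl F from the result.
d(omega) = (-3*x + 6*z) dy ∧ dz + (-4*x + y + 3) dz ∧ dx + (2*z) dx ∧ dy; curl F = (-3*x + 6*z, -4*x + y + 3, 2*z)

d omega = sum_{i<j} (∂f_j/∂x_i - ∂f_i/∂x_j) dx_i ∧ dx_j. Under the identification (dy ∧ dz, dz ∧ dx, dx ∧ dy) ↔ (e_x, e_y, e_z), the coefficients are exactly the components of curl F. Compute:
  ∂R/∂y - ∂Q/∂z = (-3*x) - (-6*z) = -3*x + 6*z
  ∂P/∂z - ∂R/∂x = (-2*y) - (4*x - 3*y - 3) = -4*x + y + 3
  ∂Q/∂x - ∂P/∂y = (0) - (-2*z) = 2*z.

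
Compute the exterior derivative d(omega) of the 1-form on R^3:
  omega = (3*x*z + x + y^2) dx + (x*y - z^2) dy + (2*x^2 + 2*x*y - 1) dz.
d(omega) = (-y) dx ∧ dy + (x + 2*y) dx ∧ dz + (2*x + 2*z) dy ∧ dz

For a 1-form omega = sum_i f_i dx_i, the exterior derivative is
  d(omega) = sum_{i < j} (∂f_j/∂x_i - ∂f_i/∂x_j) dx_i ∧ dx_j.
  coefficient of dx ∧ dy: ∂f_2/∂x - ∂f_1/∂y = ∂(x*y - z^2)/∂x - ∂(3*x*z + x + y^2)/∂y = -y
  coefficient of dx ∧ dz: ∂f_3/∂x - ∂f_1/∂z = ∂(2*x^2 + 2*x*y - 1)/∂x - ∂(3*x*z + x + y^2)/∂z = x + 2*y
  coefficient of dy ∧ dz: ∂f_3/∂y - ∂f_2/∂z = ∂(2*x^2 + 2*x*y - 1)/∂y - ∂(x*y - z^2)/∂z = 2*x + 2*z
Assembling: d(omega) = (-y) dx ∧ dy + (x + 2*y) dx ∧ dz + (2*x + 2*z) dy ∧ dz.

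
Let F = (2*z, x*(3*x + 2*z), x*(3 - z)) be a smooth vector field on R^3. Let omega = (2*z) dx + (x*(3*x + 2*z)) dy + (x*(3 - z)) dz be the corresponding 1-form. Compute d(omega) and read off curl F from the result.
d(omega) = (-2*x) dy ∧ dz + (z - 1) dz ∧ dx + (6*x + 2*z) dx ∧ dy; curl F = (-2*x, z - 1, 6*x + 2*z)

d omega = sum_{i<j} (∂f_j/∂x_i - ∂f_i/∂x_j) dx_i ∧ dx_j. Under the identification (dy ∧ dz, dz ∧ dx, dx ∧ dy) ↔ (e_x, e_y, e_z), the coefficients are exactly the components of curl F. Compute:
  ∂R/∂y - ∂Q/∂z = (0) - (2*x) = -2*x
  ∂P/∂z - ∂R/∂x = (2) - (3 - z) = z - 1
  ∂Q/∂x - ∂P/∂y = (6*x + 2*z) - (0) = 6*x + 2*z.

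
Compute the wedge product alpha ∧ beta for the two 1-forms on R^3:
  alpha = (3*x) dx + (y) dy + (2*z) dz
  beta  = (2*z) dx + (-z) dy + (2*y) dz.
alpha ∧ beta = (-z*(3*x + 2*y)) dx ∧ dy + (6*x*y - 4*z^2) dx ∧ dz + (2*y^2 + 2*z^2) dy ∧ dz

Distribute the wedge, using dx_i ∧ dx_j = -dx_j ∧ dx_i and dx_i ∧ dx_i = 0. For each pair (i, j) with i < j, the coefficient of dx_i ∧ dx_j in alpha ∧ beta is (alpha_i * beta_j - alpha_j * beta_i). Collecting: alpha ∧ beta = (-z*(3*x + 2*y)) dx ∧ dy + (6*x*y - 4*z^2) dx ∧ dz + (2*y^2 + 2*z^2) dy ∧ dz.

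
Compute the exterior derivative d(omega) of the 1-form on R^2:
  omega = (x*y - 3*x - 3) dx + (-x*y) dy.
d(omega) = (-x - y) dx ∧ dy

For a 1-form omega = sum_i f_i dx_i, the exterior derivative is
  d(omega) = sum_{i < j} (∂f_j/∂x_i - ∂f_i/∂x_j) dx_i ∧ dx_j.
  coefficient of dx ∧ dy: ∂f_2/∂x - ∂f_1/∂y = ∂(-x*y)/∂x - ∂(x*y - 3*x - 3)/∂y = -x - y
Assembling: d(omega) = (-x - y) dx ∧ dy.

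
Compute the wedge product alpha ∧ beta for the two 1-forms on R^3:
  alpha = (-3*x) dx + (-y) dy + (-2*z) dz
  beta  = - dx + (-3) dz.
alpha ∧ beta = (9*x - 2*z) dx ∧ dz + (-y) dx ∧ dy + (3*y) dy ∧ dz

Distribute the wedge, using dx_i ∧ dx_j = -dx_j ∧ dx_i and dx_i ∧ dx_i = 0. For each pair (i, j) with i < j, the coefficient of dx_i ∧ dx_j in alpha ∧ beta is (alpha_i * beta_j - alpha_j * beta_i). Collecting: alpha ∧ beta = (9*x - 2*z) dx ∧ dz + (-y) dx ∧ dy + (3*y) dy ∧ dz.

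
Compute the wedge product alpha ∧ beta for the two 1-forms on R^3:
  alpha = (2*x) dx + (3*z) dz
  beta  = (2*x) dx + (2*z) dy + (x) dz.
alpha ∧ beta = (4*x*z) dx ∧ dy + (2*x*(x - 3*z)) dx ∧ dz + (-6*z^2) dy ∧ dz

Distribute the wedge, using dx_i ∧ dx_j = -dx_j ∧ dx_i and dx_i ∧ dx_i = 0. For each pair (i, j) with i < j, the coefficient of dx_i ∧ dx_j in alpha ∧ beta is (alpha_i * beta_j - alpha_j * beta_i). Collecting: alpha ∧ beta = (4*x*z) dx ∧ dy + (2*x*(x - 3*z)) dx ∧ dz + (-6*z^2) dy ∧ dz.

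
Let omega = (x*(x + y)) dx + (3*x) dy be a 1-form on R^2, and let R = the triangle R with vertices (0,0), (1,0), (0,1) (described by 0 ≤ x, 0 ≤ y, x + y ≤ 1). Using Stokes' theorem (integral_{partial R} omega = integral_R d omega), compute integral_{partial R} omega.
integral_(partial R) omega = 4/3

Stokes: integral_partial_R omega = integral_R d omega with d omega = (∂Q/∂x - ∂P/∂y) dx ∧ dy.
  ∂Q/∂x = 3
  ∂P/∂y = x
  integrand = ∂Q/∂x - ∂P/∂y = 3 - x.
Integrating over R: integral_0^1 integral_0^{1-x} (3 - x) dy dx = 4/3.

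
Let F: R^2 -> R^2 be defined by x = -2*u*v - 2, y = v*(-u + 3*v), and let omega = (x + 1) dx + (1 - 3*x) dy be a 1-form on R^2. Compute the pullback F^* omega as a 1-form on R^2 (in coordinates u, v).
F^* omega = (v*(-2*u*v - 5)) du + (-2*u^2*v + 36*u*v^2 - 5*u + 42*v) dv

Using F^*(f dg) = (f ∘ F) d(g ∘ F), substitute each coordinate x_i by F_i(u, v) in f_i, and replace dx_i by d F_i = (∂F_i/∂u) du + (∂F_i/∂v) dv.
  For the x component: f_1(F) = -2*u*v - 1; d F_1 = (-2*v) du + (-2*u) dv
  For the y component: f_2(F) = 6*u*v + 7; d F_2 = (-v) du + (-u + 6*v) dv
Combining and collecting du, dv coefficients:
  coeff of du: v*(-2*u*v - 5)
  coeff of dv: -2*u^2*v + 36*u*v^2 - 5*u + 42*v
F^* omega = (v*(-2*u*v - 5)) du + (-2*u^2*v + 36*u*v^2 - 5*u + 42*v) dv.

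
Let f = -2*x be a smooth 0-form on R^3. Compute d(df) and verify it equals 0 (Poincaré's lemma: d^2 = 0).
d(df) = 0

Step 1: df = sum_i (∂f/∂x_i) dx_i = (-2) dx + (0) dy + (0) dz.
Step 2: Apply d again. Using the 1-form formula, the coefficient of dx ∧ dy in d(df) is ∂^2 f/∂x ∂y - ∂^2 f/∂y ∂x = (0) - (0) = 0 (equality of mixed partials for smooth f).
Similarly for dx ∧ dz and dy ∧ dz — all coefficients vanish. So d(df) = 0.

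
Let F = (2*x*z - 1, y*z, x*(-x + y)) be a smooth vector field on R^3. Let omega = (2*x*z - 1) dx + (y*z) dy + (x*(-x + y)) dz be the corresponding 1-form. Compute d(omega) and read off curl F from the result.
d(omega) = (x - y) dy ∧ dz + (4*x - y) dz ∧ dx + (0) dx ∧ dy; curl F = (x - y, 4*x - y, 0)

d omega = sum_{i<j} (∂f_j/∂x_i - ∂f_i/∂x_j) dx_i ∧ dx_j. Under the identification (dy ∧ dz, dz ∧ dx, dx ∧ dy) ↔ (e_x, e_y, e_z), the coefficients are exactly the components of curl F. Compute:
  ∂R/∂y - ∂Q/∂z = (x) - (y) = x - y
  ∂P/∂z - ∂R/∂x = (2*x) - (-2*x + y) = 4*x - y
  ∂Q/∂x - ∂P/∂y = (0) - (0) = 0.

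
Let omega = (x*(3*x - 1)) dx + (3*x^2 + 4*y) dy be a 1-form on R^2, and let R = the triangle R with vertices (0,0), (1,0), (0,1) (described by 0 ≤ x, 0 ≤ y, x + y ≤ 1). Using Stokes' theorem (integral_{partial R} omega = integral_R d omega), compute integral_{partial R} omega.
integral_(partial R) omega = 1

Stokes: integral_partial_R omega = integral_R d omega with d omega = (∂Q/∂x - ∂P/∂y) dx ∧ dy.
  ∂Q/∂x = 6*x
  ∂P/∂y = 0
  integrand = ∂Q/∂x - ∂P/∂y = 6*x.
Integrating over R: integral_0^1 integral_0^{1-x} (6*x) dy dx = 1.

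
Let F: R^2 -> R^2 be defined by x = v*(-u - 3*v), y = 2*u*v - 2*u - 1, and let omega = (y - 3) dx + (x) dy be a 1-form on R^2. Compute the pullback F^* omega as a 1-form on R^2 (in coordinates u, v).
F^* omega = (2*v*(-2*u*v + 2*u - 3*v^2 + 3*v + 2)) du + (-4*u^2*v + 2*u^2 - 18*u*v^2 + 12*u*v + 4*u + 24*v) dv

Using F^*(f dg) = (f ∘ F) d(g ∘ F), substitute each coordinate x_i by F_i(u, v) in f_i, and replace dx_i by d F_i = (∂F_i/∂u) du + (∂F_i/∂v) dv.
  For the x component: f_1(F) = 2*u*v - 2*u - 4; d F_1 = (-v) du + (-u - 6*v) dv
  For the y component: f_2(F) = v*(-u - 3*v); d F_2 = (2*v - 2) du + (2*u) dv
Combining and collecting du, dv coefficients:
  coeff of du: 2*v*(-2*u*v + 2*u - 3*v^2 + 3*v + 2)
  coeff of dv: -4*u^2*v + 2*u^2 - 18*u*v^2 + 12*u*v + 4*u + 24*v
F^* omega = (2*v*(-2*u*v + 2*u - 3*v^2 + 3*v + 2)) du + (-4*u^2*v + 2*u^2 - 18*u*v^2 + 12*u*v + 4*u + 24*v) dv.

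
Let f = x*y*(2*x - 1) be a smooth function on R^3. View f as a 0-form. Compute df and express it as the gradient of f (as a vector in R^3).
df = (y*(4*x - 1)) dx + (x*(2*x - 1)) dy + (0) dz; grad f = (y*(4*x - 1), x*(2*x - 1), 0)

For a 0-form f, d f = (∂f/∂x) dx + (∂f/∂y) dy + (∂f/∂z) dz. The components of the vector representation are exactly the entries of grad f in Cartesian coordinates:
  ∂f/∂x = y*(4*x - 1)
  ∂f/∂y = x*(2*x - 1)
  ∂f/∂z = 0.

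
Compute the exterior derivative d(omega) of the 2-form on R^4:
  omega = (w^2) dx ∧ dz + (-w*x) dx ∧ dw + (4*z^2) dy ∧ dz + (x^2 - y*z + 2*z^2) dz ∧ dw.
d(omega) = (2*w + 2*x) dx ∧ dz ∧ dw + (-z) dy ∧ dz ∧ dw

For a 2-form omega = sum_{i<j} g_{ij} dx_i ∧ dx_j, the exterior derivative is
  d(omega) = sum_{i<j} d(g_{ij}) ∧ dx_i ∧ dx_j = sum_{i<j, k} (∂g_{ij}/∂x_k) dx_k ∧ dx_i ∧ dx_j.
Expand each term, using dx_k ∧ dx_i ∧ dx_j = sgn(permutation) dx_{(a)} ∧ dx_{(b)} ∧ dx_{(c)} with (a < b < c) sorted:
  d(w^2) includes (∂/∂w)(w^2) dw = (2*w) dw, which multiplied by dx ∧ dz gives (2*w) dx ∧ dz ∧ dw
  d(x^2 - y*z + 2*z^2) includes (∂/∂x)(x^2 - y*z + 2*z^2) dx = (2*x) dx, which multiplied by dz ∧ dw gives (2*x) dx ∧ dz ∧ dw
  d(x^2 - y*z + 2*z^2) includes (∂/∂y)(x^2 - y*z + 2*z^2) dy = (-z) dy, which multiplied by dz ∧ dw gives (-z) dy ∧ dz ∧ dw
Collecting like 3-forms: d(omega) = (2*w + 2*x) dx ∧ dz ∧ dw + (-z) dy ∧ dz ∧ dw.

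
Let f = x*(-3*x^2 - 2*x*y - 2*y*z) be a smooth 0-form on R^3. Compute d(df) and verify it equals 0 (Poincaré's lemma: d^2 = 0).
d(df) = 0

Step 1: df = sum_i (∂f/∂x_i) dx_i = (-9*x^2 - 4*x*y - 2*y*z) dx + (2*x*(-x - z)) dy + (-2*x*y) dz.
Step 2: Apply d again. Using the 1-form formula, the coefficient of dx ∧ dy in d(df) is ∂^2 f/∂x ∂y - ∂^2 f/∂y ∂x = (-4*x - 2*z) - (-4*x - 2*z) = 0 (equality of mixed partials for smooth f).
Similarly for dx ∧ dz and dy ∧ dz — all coefficients vanish. So d(df) = 0.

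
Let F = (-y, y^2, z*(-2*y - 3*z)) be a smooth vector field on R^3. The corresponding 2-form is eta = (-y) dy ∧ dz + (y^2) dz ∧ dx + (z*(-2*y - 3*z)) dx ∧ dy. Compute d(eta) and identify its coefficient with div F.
d(eta) = (-6*z) dx ∧ dy ∧ dz; div F = -6*z

For a 2-form in R^3 of the form above, applying d gives a 3-form with coefficient ∂P/∂x + ∂Q/∂y + ∂R/∂z:
  ∂P/∂x = 0
  ∂Q/∂y = 2*y
  ∂R/∂z = -2*y - 6*z
Sum = -6*z, which is exactly div F.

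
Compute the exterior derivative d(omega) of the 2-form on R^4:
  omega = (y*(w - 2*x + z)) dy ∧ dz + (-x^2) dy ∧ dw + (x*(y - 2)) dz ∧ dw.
d(omega) = (-2*y) dx ∧ dy ∧ dz + (x + y) dy ∧ dz ∧ dw + (-2*x) dx ∧ dy ∧ dw + (y - 2) dx ∧ dz ∧ dw

For a 2-form omega = sum_{i<j} g_{ij} dx_i ∧ dx_j, the exterior derivative is
  d(omega) = sum_{i<j} d(g_{ij}) ∧ dx_i ∧ dx_j = sum_{i<j, k} (∂g_{ij}/∂x_k) dx_k ∧ dx_i ∧ dx_j.
Expand each term, using dx_k ∧ dx_i ∧ dx_j = sgn(permutation) dx_{(a)} ∧ dx_{(b)} ∧ dx_{(c)} with (a < b < c) sorted:
  d(y*(w - 2*x + z)) includes (∂/∂x)(y*(w - 2*x + z)) dx = (-2*y) dx, which multiplied by dy ∧ dz gives (-2*y) dx ∧ dy ∧ dz
  d(y*(w - 2*x + z)) includes (∂/∂w)(y*(w - 2*x + z)) dw = (y) dw, which multiplied by dy ∧ dz gives (y) dy ∧ dz ∧ dw
  d(-x^2) includes (∂/∂x)(-x^2) dx = (-2*x) dx, which multiplied by dy ∧ dw gives (-2*x) dx ∧ dy ∧ dw
  d(x*(y - 2)) includes (∂/∂x)(x*(y - 2)) dx = (y - 2) dx, which multiplied by dz ∧ dw gives (y - 2) dx ∧ dz ∧ dw
  d(x*(y - 2)) includes (∂/∂y)(x*(y - 2)) dy = (x) dy, which multiplied by dz ∧ dw gives (x) dy ∧ dz ∧ dw
Collecting like 3-forms: d(omega) = (-2*y) dx ∧ dy ∧ dz + (x + y) dy ∧ dz ∧ dw + (-2*x) dx ∧ dy ∧ dw + (y - 2) dx ∧ dz ∧ dw.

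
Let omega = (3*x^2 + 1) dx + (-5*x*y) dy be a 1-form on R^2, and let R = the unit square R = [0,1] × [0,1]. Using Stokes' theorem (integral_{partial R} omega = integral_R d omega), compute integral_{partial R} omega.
integral_(partial R) omega = -5/2

Stokes: integral_partial_R omega = integral_R d omega with d omega = (∂Q/∂x - ∂P/∂y) dx ∧ dy.
  ∂Q/∂x = -5*y
  ∂P/∂y = 0
  integrand = ∂Q/∂x - ∂P/∂y = -5*y.
Integrating over R: integral_0^1 integral_0^1 (-5*y) dx dy = -5/2.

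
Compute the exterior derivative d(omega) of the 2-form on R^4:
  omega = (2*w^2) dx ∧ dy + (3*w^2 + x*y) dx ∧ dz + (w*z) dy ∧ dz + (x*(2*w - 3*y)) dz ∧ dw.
d(omega) = (4*w) dx ∧ dy ∧ dw + (-x) dx ∧ dy ∧ dz + (8*w - 3*y) dx ∧ dz ∧ dw + (-3*x + z) dy ∧ dz ∧ dw

For a 2-form omega = sum_{i<j} g_{ij} dx_i ∧ dx_j, the exterior derivative is
  d(omega) = sum_{i<j} d(g_{ij}) ∧ dx_i ∧ dx_j = sum_{i<j, k} (∂g_{ij}/∂x_k) dx_k ∧ dx_i ∧ dx_j.
Expand each term, using dx_k ∧ dx_i ∧ dx_j = sgn(permutation) dx_{(a)} ∧ dx_{(b)} ∧ dx_{(c)} with (a < b < c) sorted:
  d(2*w^2) includes (∂/∂w)(2*w^2) dw = (4*w) dw, which multiplied by dx ∧ dy gives (4*w) dx ∧ dy ∧ dw
  d(3*w^2 + x*y) includes (∂/∂y)(3*w^2 + x*y) dy = (x) dy, which multiplied by dx ∧ dz gives (-x) dx ∧ dy ∧ dz
  d(3*w^2 + x*y) includes (∂/∂w)(3*w^2 + x*y) dw = (6*w) dw, which multiplied by dx ∧ dz gives (6*w) dx ∧ dz ∧ dw
  d(w*z) includes (∂/∂w)(w*z) dw = (z) dw, which multiplied by dy ∧ dz gives (z) dy ∧ dz ∧ dw
  d(x*(2*w - 3*y)) includes (∂/∂x)(x*(2*w - 3*y)) dx = (2*w - 3*y) dx, which multiplied by dz ∧ dw gives (2*w - 3*y) dx ∧ dz ∧ dw
  d(x*(2*w - 3*y)) includes (∂/∂y)(x*(2*w - 3*y)) dy = (-3*x) dy, which multiplied by dz ∧ dw gives (-3*x) dy ∧ dz ∧ dw
Collecting like 3-forms: d(omega) = (4*w) dx ∧ dy ∧ dw + (-x) dx ∧ dy ∧ dz + (8*w - 3*y) dx ∧ dz ∧ dw + (-3*x + z) dy ∧ dz ∧ dw.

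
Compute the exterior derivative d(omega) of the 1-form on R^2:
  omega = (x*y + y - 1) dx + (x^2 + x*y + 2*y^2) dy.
d(omega) = (x + y - 1) dx ∧ dy

For a 1-form omega = sum_i f_i dx_i, the exterior derivative is
  d(omega) = sum_{i < j} (∂f_j/∂x_i - ∂f_i/∂x_j) dx_i ∧ dx_j.
  coefficient of dx ∧ dy: ∂f_2/∂x - ∂f_1/∂y = ∂(x^2 + x*y + 2*y^2)/∂x - ∂(x*y + y - 1)/∂y = x + y - 1
Assembling: d(omega) = (x + y - 1) dx ∧ dy.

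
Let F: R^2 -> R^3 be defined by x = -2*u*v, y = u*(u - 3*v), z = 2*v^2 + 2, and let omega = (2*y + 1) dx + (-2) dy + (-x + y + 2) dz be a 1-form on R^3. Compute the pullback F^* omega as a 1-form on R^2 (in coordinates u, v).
F^* omega = (-4*u^2*v + 12*u*v^2 - 4*u + 4*v) du + (-4*u^3 + 16*u^2*v - 4*u*v^2 + 4*u + 8*v) dv

Using F^*(f dg) = (f ∘ F) d(g ∘ F), substitute each coordinate x_i by F_i(u, v) in f_i, and replace dx_i by d F_i = (∂F_i/∂u) du + (∂F_i/∂v) dv.
  For the x component: f_1(F) = 2*u^2 - 6*u*v + 1; d F_1 = (-2*v) du + (-2*u) dv
  For the y component: f_2(F) = -2; d F_2 = (2*u - 3*v) du + (-3*u) dv
  For the z component: f_3(F) = u^2 - u*v + 2; d F_3 = (0) du + (4*v) dv
Combining and collecting du, dv coefficients:
  coeff of du: -4*u^2*v + 12*u*v^2 - 4*u + 4*v
  coeff of dv: -4*u^3 + 16*u^2*v - 4*u*v^2 + 4*u + 8*v
F^* omega = (-4*u^2*v + 12*u*v^2 - 4*u + 4*v) du + (-4*u^3 + 16*u^2*v - 4*u*v^2 + 4*u + 8*v) dv.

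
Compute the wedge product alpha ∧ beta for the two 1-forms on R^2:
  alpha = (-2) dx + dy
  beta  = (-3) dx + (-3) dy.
alpha ∧ beta = (9) dx ∧ dy

Distribute the wedge, using dx_i ∧ dx_j = -dx_j ∧ dx_i and dx_i ∧ dx_i = 0. For each pair (i, j) with i < j, the coefficient of dx_i ∧ dx_j in alpha ∧ beta is (alpha_i * beta_j - alpha_j * beta_i). Collecting: alpha ∧ beta = (9) dx ∧ dy.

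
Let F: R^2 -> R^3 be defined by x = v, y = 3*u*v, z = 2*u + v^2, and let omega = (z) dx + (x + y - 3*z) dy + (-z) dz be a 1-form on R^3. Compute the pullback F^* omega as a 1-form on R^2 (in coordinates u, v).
F^* omega = (9*u*v^2 - 18*u*v - 4*u - 9*v^3 + v^2) du + (9*u^2*v - 18*u^2 - 9*u*v^2 - u*v + 2*u - 2*v^3 + v^2) dv

Using F^*(f dg) = (f ∘ F) d(g ∘ F), substitute each coordinate x_i by F_i(u, v) in f_i, and replace dx_i by d F_i = (∂F_i/∂u) du + (∂F_i/∂v) dv.
  For the x component: f_1(F) = 2*u + v^2; d F_1 = (0) du + (1) dv
  For the y component: f_2(F) = 3*u*v - 6*u - 3*v^2 + v; d F_2 = (3*v) du + (3*u) dv
  For the z component: f_3(F) = -2*u - v^2; d F_3 = (2) du + (2*v) dv
Combining and collecting du, dv coefficients:
  coeff of du: 9*u*v^2 - 18*u*v - 4*u - 9*v^3 + v^2
  coeff of dv: 9*u^2*v - 18*u^2 - 9*u*v^2 - u*v + 2*u - 2*v^3 + v^2
F^* omega = (9*u*v^2 - 18*u*v - 4*u - 9*v^3 + v^2) du + (9*u^2*v - 18*u^2 - 9*u*v^2 - u*v + 2*u - 2*v^3 + v^2) dv.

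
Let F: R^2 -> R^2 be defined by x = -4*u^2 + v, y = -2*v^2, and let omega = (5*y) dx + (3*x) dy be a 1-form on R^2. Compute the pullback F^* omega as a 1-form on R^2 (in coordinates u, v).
F^* omega = (80*u*v^2) du + (2*v*(24*u^2 - 11*v)) dv

Using F^*(f dg) = (f ∘ F) d(g ∘ F), substitute each coordinate x_i by F_i(u, v) in f_i, and replace dx_i by d F_i = (∂F_i/∂u) du + (∂F_i/∂v) dv.
  For the x component: f_1(F) = -10*v^2; d F_1 = (-8*u) du + (1) dv
  For the y component: f_2(F) = -12*u^2 + 3*v; d F_2 = (0) du + (-4*v) dv
Combining and collecting du, dv coefficients:
  coeff of du: 80*u*v^2
  coeff of dv: 2*v*(24*u^2 - 11*v)
F^* omega = (80*u*v^2) du + (2*v*(24*u^2 - 11*v)) dv.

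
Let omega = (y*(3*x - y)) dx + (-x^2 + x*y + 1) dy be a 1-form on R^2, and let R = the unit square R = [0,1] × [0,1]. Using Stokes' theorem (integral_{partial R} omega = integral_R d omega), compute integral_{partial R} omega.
integral_(partial R) omega = -1

Stokes: integral_partial_R omega = integral_R d omega with d omega = (∂Q/∂x - ∂P/∂y) dx ∧ dy.
  ∂Q/∂x = -2*x + y
  ∂P/∂y = 3*x - 2*y
  integrand = ∂Q/∂x - ∂P/∂y = -5*x + 3*y.
Integrating over R: integral_0^1 integral_0^1 (-5*x + 3*y) dx dy = -1.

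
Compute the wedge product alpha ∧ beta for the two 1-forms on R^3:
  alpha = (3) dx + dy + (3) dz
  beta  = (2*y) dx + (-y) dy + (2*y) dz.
alpha ∧ beta = (-5*y) dx ∧ dy + (5*y) dy ∧ dz

Distribute the wedge, using dx_i ∧ dx_j = -dx_j ∧ dx_i and dx_i ∧ dx_i = 0. For each pair (i, j) with i < j, the coefficient of dx_i ∧ dx_j in alpha ∧ beta is (alpha_i * beta_j - alpha_j * beta_i). Collecting: alpha ∧ beta = (-5*y) dx ∧ dy + (5*y) dy ∧ dz.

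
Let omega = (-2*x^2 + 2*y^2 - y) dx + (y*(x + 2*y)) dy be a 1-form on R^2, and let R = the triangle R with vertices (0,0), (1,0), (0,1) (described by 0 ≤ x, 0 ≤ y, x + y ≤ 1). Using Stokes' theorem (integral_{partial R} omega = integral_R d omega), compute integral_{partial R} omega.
integral_(partial R) omega = 0

Stokes: integral_partial_R omega = integral_R d omega with d omega = (∂Q/∂x - ∂P/∂y) dx ∧ dy.
  ∂Q/∂x = y
  ∂P/∂y = 4*y - 1
  integrand = ∂Q/∂x - ∂P/∂y = 1 - 3*y.
Integrating over R: integral_0^1 integral_0^{1-x} (1 - 3*y) dy dx = 0.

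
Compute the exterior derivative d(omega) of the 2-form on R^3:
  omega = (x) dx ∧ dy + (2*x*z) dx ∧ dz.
d(omega) = 0

For a 2-form omega = sum_{i<j} g_{ij} dx_i ∧ dx_j, the exterior derivative is
  d(omega) = sum_{i<j} d(g_{ij}) ∧ dx_i ∧ dx_j = sum_{i<j, k} (∂g_{ij}/∂x_k) dx_k ∧ dx_i ∧ dx_j.
Expand each term, using dx_k ∧ dx_i ∧ dx_j = sgn(permutation) dx_{(a)} ∧ dx_{(b)} ∧ dx_{(c)} with (a < b < c) sorted:

Collecting like 3-forms: d(omega) = 0.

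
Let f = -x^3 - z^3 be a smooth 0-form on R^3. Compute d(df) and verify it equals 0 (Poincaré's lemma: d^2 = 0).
d(df) = 0

Step 1: df = sum_i (∂f/∂x_i) dx_i = (-3*x^2) dx + (0) dy + (-3*z^2) dz.
Step 2: Apply d again. Using the 1-form formula, the coefficient of dx ∧ dy in d(df) is ∂^2 f/∂x ∂y - ∂^2 f/∂y ∂x = (0) - (0) = 0 (equality of mixed partials for smooth f).
Similarly for dx ∧ dz and dy ∧ dz — all coefficients vanish. So d(df) = 0.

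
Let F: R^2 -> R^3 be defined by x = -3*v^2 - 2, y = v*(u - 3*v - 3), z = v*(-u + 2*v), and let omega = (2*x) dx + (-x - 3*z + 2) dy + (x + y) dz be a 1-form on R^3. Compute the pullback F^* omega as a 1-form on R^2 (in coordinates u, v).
F^* omega = (v*(2*u*v + 3*v^2 + 3*v + 6)) du + (2*u^2*v - 11*u*v^2 - 6*u*v + 6*u + 30*v^3 - 3*v^2 - 8*v - 12) dv

Using F^*(f dg) = (f ∘ F) d(g ∘ F), substitute each coordinate x_i by F_i(u, v) in f_i, and replace dx_i by d F_i = (∂F_i/∂u) du + (∂F_i/∂v) dv.
  For the x component: f_1(F) = -6*v^2 - 4; d F_1 = (0) du + (-6*v) dv
  For the y component: f_2(F) = 3*u*v - 3*v^2 + 4; d F_2 = (v) du + (u - 6*v - 3) dv
  For the z component: f_3(F) = u*v - 6*v^2 - 3*v - 2; d F_3 = (-v) du + (-u + 4*v) dv
Combining and collecting du, dv coefficients:
  coeff of du: v*(2*u*v + 3*v^2 + 3*v + 6)
  coeff of dv: 2*u^2*v - 11*u*v^2 - 6*u*v + 6*u + 30*v^3 - 3*v^2 - 8*v - 12
F^* omega = (v*(2*u*v + 3*v^2 + 3*v + 6)) du + (2*u^2*v - 11*u*v^2 - 6*u*v + 6*u + 30*v^3 - 3*v^2 - 8*v - 12) dv.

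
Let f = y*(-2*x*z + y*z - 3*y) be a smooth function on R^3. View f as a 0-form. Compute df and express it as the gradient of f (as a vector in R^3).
df = (-2*y*z) dx + (-2*x*z + 2*y*z - 6*y) dy + (y*(-2*x + y)) dz; grad f = (-2*y*z, -2*x*z + 2*y*z - 6*y, y*(-2*x + y))

For a 0-form f, d f = (∂f/∂x) dx + (∂f/∂y) dy + (∂f/∂z) dz. The components of the vector representation are exactly the entries of grad f in Cartesian coordinates:
  ∂f/∂x = -2*y*z
  ∂f/∂y = -2*x*z + 2*y*z - 6*y
  ∂f/∂z = y*(-2*x + y).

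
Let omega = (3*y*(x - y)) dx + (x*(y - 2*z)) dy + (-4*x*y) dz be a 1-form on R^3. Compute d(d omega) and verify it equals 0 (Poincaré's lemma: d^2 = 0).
d(d omega) = 0

Step 1: d omega = sum_{i<j} (∂f_j/∂x_i - ∂f_i/∂x_j) dx_i ∧ dx_j:
  coeff of dx ∧ dy: -3*x + 7*y - 2*z
  coeff of dx ∧ dz: -4*y
  coeff of dy ∧ dz: -2*x
Step 2: Apply d again to each 2-form coefficient. The only possible 3-form in R^3 is dx ∧ dy ∧ dz, with coefficient
  ∂(coeff of dy∧dz)/∂x - ∂(coeff of dx∧dz)/∂y + ∂(coeff of dx∧dy)/∂z
  = ∂/∂x (-2*x) - ∂/∂y (-4*y) + ∂/∂z (-3*x + 7*y - 2*z).
Each of these terms simplifies to sums of mixed partials that cancel in pairs. The result is 0 (by equality of mixed partials for smooth functions — Schwarz / Clairaut).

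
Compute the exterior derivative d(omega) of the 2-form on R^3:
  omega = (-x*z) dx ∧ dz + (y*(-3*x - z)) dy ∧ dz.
d(omega) = (-3*y) dx ∧ dy ∧ dz

For a 2-form omega = sum_{i<j} g_{ij} dx_i ∧ dx_j, the exterior derivative is
  d(omega) = sum_{i<j} d(g_{ij}) ∧ dx_i ∧ dx_j = sum_{i<j, k} (∂g_{ij}/∂x_k) dx_k ∧ dx_i ∧ dx_j.
Expand each term, using dx_k ∧ dx_i ∧ dx_j = sgn(permutation) dx_{(a)} ∧ dx_{(b)} ∧ dx_{(c)} with (a < b < c) sorted:
  d(y*(-3*x - z)) includes (∂/∂x)(y*(-3*x - z)) dx = (-3*y) dx, which multiplied by dy ∧ dz gives (-3*y) dx ∧ dy ∧ dz
Collecting like 3-forms: d(omega) = (-3*y) dx ∧ dy ∧ dz.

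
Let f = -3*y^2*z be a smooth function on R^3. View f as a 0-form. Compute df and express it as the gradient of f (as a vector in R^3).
df = (0) dx + (-6*y*z) dy + (-3*y^2) dz; grad f = (0, -6*y*z, -3*y^2)

For a 0-form f, d f = (∂f/∂x) dx + (∂f/∂y) dy + (∂f/∂z) dz. The components of the vector representation are exactly the entries of grad f in Cartesian coordinates:
  ∂f/∂x = 0
  ∂f/∂y = -6*y*z
  ∂f/∂z = -3*y^2.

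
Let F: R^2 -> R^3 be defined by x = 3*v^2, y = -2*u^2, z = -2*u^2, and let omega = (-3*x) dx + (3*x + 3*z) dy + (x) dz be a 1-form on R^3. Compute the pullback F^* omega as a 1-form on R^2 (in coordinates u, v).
F^* omega = (24*u*(u^2 - 2*v^2)) du + (-54*v^3) dv

Using F^*(f dg) = (f ∘ F) d(g ∘ F), substitute each coordinate x_i by F_i(u, v) in f_i, and replace dx_i by d F_i = (∂F_i/∂u) du + (∂F_i/∂v) dv.
  For the x component: f_1(F) = -9*v^2; d F_1 = (0) du + (6*v) dv
  For the y component: f_2(F) = -6*u^2 + 9*v^2; d F_2 = (-4*u) du + (0) dv
  For the z component: f_3(F) = 3*v^2; d F_3 = (-4*u) du + (0) dv
Combining and collecting du, dv coefficients:
  coeff of du: 24*u*(u^2 - 2*v^2)
  coeff of dv: -54*v^3
F^* omega = (24*u*(u^2 - 2*v^2)) du + (-54*v^3) dv.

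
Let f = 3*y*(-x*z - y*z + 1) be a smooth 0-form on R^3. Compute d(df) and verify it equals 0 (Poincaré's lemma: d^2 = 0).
d(df) = 0

Step 1: df = sum_i (∂f/∂x_i) dx_i = (-3*y*z) dx + (-3*x*z - 6*y*z + 3) dy + (3*y*(-x - y)) dz.
Step 2: Apply d again. Using the 1-form formula, the coefficient of dx ∧ dy in d(df) is ∂^2 f/∂x ∂y - ∂^2 f/∂y ∂x = (-3*z) - (-3*z) = 0 (equality of mixed partials for smooth f).
Similarly for dx ∧ dz and dy ∧ dz — all coefficients vanish. So d(df) = 0.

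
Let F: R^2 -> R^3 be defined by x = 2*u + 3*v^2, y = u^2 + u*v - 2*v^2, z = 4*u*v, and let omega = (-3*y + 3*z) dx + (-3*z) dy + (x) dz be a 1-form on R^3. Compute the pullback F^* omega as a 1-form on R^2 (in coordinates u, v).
F^* omega = (-24*u^2*v - 6*u^2 - 12*u*v^2 + 26*u*v + 12*v^3 + 12*v^2) du + (-30*u^2*v + 8*u^2 + 114*u*v^2 + 36*v^3) dv

Using F^*(f dg) = (f ∘ F) d(g ∘ F), substitute each coordinate x_i by F_i(u, v) in f_i, and replace dx_i by d F_i = (∂F_i/∂u) du + (∂F_i/∂v) dv.
  For the x component: f_1(F) = -3*u^2 + 9*u*v + 6*v^2; d F_1 = (2) du + (6*v) dv
  For the y component: f_2(F) = -12*u*v; d F_2 = (2*u + v) du + (u - 4*v) dv
  For the z component: f_3(F) = 2*u + 3*v^2; d F_3 = (4*v) du + (4*u) dv
Combining and collecting du, dv coefficients:
  coeff of du: -24*u^2*v - 6*u^2 - 12*u*v^2 + 26*u*v + 12*v^3 + 12*v^2
  coeff of dv: -30*u^2*v + 8*u^2 + 114*u*v^2 + 36*v^3
F^* omega = (-24*u^2*v - 6*u^2 - 12*u*v^2 + 26*u*v + 12*v^3 + 12*v^2) du + (-30*u^2*v + 8*u^2 + 114*u*v^2 + 36*v^3) dv.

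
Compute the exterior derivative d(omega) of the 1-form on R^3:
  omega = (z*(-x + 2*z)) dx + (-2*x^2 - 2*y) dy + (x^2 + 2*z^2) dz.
d(omega) = (-4*x) dx ∧ dy + (3*x - 4*z) dx ∧ dz

For a 1-form omega = sum_i f_i dx_i, the exterior derivative is
  d(omega) = sum_{i < j} (∂f_j/∂x_i - ∂f_i/∂x_j) dx_i ∧ dx_j.
  coefficient of dx ∧ dy: ∂f_2/∂x - ∂f_1/∂y = ∂(-2*x^2 - 2*y)/∂x - ∂(z*(-x + 2*z))/∂y = -4*x
  coefficient of dx ∧ dz: ∂f_3/∂x - ∂f_1/∂z = ∂(x^2 + 2*z^2)/∂x - ∂(z*(-x + 2*z))/∂z = 3*x - 4*z
Assembling: d(omega) = (-4*x) dx ∧ dy + (3*x - 4*z) dx ∧ dz.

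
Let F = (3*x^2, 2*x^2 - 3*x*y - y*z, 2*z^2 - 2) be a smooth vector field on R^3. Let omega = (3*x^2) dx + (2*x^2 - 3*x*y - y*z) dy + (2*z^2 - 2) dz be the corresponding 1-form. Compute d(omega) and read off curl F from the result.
d(omega) = (y) dy ∧ dz + (0) dz ∧ dx + (4*x - 3*y) dx ∧ dy; curl F = (y, 0, 4*x - 3*y)

d omega = sum_{i<j} (∂f_j/∂x_i - ∂f_i/∂x_j) dx_i ∧ dx_j. Under the identification (dy ∧ dz, dz ∧ dx, dx ∧ dy) ↔ (e_x, e_y, e_z), the coefficients are exactly the components of curl F. Compute:
  ∂R/∂y - ∂Q/∂z = (0) - (-y) = y
  ∂P/∂z - ∂R/∂x = (0) - (0) = 0
  ∂Q/∂x - ∂P/∂y = (4*x - 3*y) - (0) = 4*x - 3*y.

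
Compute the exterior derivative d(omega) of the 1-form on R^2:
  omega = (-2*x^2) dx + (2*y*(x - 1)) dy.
d(omega) = (2*y) dx ∧ dy

For a 1-form omega = sum_i f_i dx_i, the exterior derivative is
  d(omega) = sum_{i < j} (∂f_j/∂x_i - ∂f_i/∂x_j) dx_i ∧ dx_j.
  coefficient of dx ∧ dy: ∂f_2/∂x - ∂f_1/∂y = ∂(2*y*(x - 1))/∂x - ∂(-2*x^2)/∂y = 2*y
Assembling: d(omega) = (2*y) dx ∧ dy.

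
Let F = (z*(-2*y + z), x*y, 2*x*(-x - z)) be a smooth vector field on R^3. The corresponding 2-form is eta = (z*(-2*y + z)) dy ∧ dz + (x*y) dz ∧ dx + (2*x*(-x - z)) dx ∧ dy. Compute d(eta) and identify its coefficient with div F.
d(eta) = (-x) dx ∧ dy ∧ dz; div F = -x

For a 2-form in R^3 of the form above, applying d gives a 3-form with coefficient ∂P/∂x + ∂Q/∂y + ∂R/∂z:
  ∂P/∂x = 0
  ∂Q/∂y = x
  ∂R/∂z = -2*x
Sum = -x, which is exactly div F.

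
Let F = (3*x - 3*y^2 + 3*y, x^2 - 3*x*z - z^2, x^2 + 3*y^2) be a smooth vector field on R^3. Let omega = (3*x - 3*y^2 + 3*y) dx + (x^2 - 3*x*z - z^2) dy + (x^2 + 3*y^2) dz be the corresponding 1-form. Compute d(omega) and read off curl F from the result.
d(omega) = (3*x + 6*y + 2*z) dy ∧ dz + (-2*x) dz ∧ dx + (2*x + 6*y - 3*z - 3) dx ∧ dy; curl F = (3*x + 6*y + 2*z, -2*x, 2*x + 6*y - 3*z - 3)

d omega = sum_{i<j} (∂f_j/∂x_i - ∂f_i/∂x_j) dx_i ∧ dx_j. Under the identification (dy ∧ dz, dz ∧ dx, dx ∧ dy) ↔ (e_x, e_y, e_z), the coefficients are exactly the components of curl F. Compute:
  ∂R/∂y - ∂Q/∂z = (6*y) - (-3*x - 2*z) = 3*x + 6*y + 2*z
  ∂P/∂z - ∂R/∂x = (0) - (2*x) = -2*x
  ∂Q/∂x - ∂P/∂y = (2*x - 3*z) - (3 - 6*y) = 2*x + 6*y - 3*z - 3.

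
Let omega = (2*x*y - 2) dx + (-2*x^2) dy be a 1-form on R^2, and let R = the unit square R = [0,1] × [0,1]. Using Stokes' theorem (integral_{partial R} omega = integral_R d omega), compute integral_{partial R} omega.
integral_(partial R) omega = -3

Stokes: integral_partial_R omega = integral_R d omega with d omega = (∂Q/∂x - ∂P/∂y) dx ∧ dy.
  ∂Q/∂x = -4*x
  ∂P/∂y = 2*x
  integrand = ∂Q/∂x - ∂P/∂y = -6*x.
Integrating over R: integral_0^1 integral_0^1 (-6*x) dx dy = -3.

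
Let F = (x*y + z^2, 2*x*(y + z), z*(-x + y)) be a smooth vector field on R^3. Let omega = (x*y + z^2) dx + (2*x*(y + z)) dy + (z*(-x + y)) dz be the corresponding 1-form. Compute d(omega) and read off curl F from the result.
d(omega) = (-2*x + z) dy ∧ dz + (3*z) dz ∧ dx + (-x + 2*y + 2*z) dx ∧ dy; curl F = (-2*x + z, 3*z, -x + 2*y + 2*z)

d omega = sum_{i<j} (∂f_j/∂x_i - ∂f_i/∂x_j) dx_i ∧ dx_j. Under the identification (dy ∧ dz, dz ∧ dx, dx ∧ dy) ↔ (e_x, e_y, e_z), the coefficients are exactly the components of curl F. Compute:
  ∂R/∂y - ∂Q/∂z = (z) - (2*x) = -2*x + z
  ∂P/∂z - ∂R/∂x = (2*z) - (-z) = 3*z
  ∂Q/∂x - ∂P/∂y = (2*y + 2*z) - (x) = -x + 2*y + 2*z.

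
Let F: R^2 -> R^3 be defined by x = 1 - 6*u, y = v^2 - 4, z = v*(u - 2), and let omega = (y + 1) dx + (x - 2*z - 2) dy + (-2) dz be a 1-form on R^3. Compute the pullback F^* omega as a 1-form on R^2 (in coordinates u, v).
F^* omega = (-6*v^2 - 2*v + 18) du + (-4*u*v^2 - 12*u*v - 2*u + 8*v^2 - 2*v + 4) dv

Using F^*(f dg) = (f ∘ F) d(g ∘ F), substitute each coordinate x_i by F_i(u, v) in f_i, and replace dx_i by d F_i = (∂F_i/∂u) du + (∂F_i/∂v) dv.
  For the x component: f_1(F) = v^2 - 3; d F_1 = (-6) du + (0) dv
  For the y component: f_2(F) = -2*u*v - 6*u + 4*v - 1; d F_2 = (0) du + (2*v) dv
  For the z component: f_3(F) = -2; d F_3 = (v) du + (u - 2) dv
Combining and collecting du, dv coefficients:
  coeff of du: -6*v^2 - 2*v + 18
  coeff of dv: -4*u*v^2 - 12*u*v - 2*u + 8*v^2 - 2*v + 4
F^* omega = (-6*v^2 - 2*v + 18) du + (-4*u*v^2 - 12*u*v - 2*u + 8*v^2 - 2*v + 4) dv.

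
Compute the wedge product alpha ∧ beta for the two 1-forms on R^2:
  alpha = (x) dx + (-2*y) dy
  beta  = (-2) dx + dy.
alpha ∧ beta = (x - 4*y) dx ∧ dy

Distribute the wedge, using dx_i ∧ dx_j = -dx_j ∧ dx_i and dx_i ∧ dx_i = 0. For each pair (i, j) with i < j, the coefficient of dx_i ∧ dx_j in alpha ∧ beta is (alpha_i * beta_j - alpha_j * beta_i). Collecting: alpha ∧ beta = (x - 4*y) dx ∧ dy.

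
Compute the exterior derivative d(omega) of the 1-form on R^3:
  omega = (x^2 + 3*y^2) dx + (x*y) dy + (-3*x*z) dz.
d(omega) = (-5*y) dx ∧ dy + (-3*z) dx ∧ dz

For a 1-form omega = sum_i f_i dx_i, the exterior derivative is
  d(omega) = sum_{i < j} (∂f_j/∂x_i - ∂f_i/∂x_j) dx_i ∧ dx_j.
  coefficient of dx ∧ dy: ∂f_2/∂x - ∂f_1/∂y = ∂(x*y)/∂x - ∂(x^2 + 3*y^2)/∂y = -5*y
  coefficient of dx ∧ dz: ∂f_3/∂x - ∂f_1/∂z = ∂(-3*x*z)/∂x - ∂(x^2 + 3*y^2)/∂z = -3*z
Assembling: d(omega) = (-5*y) dx ∧ dy + (-3*z) dx ∧ dz.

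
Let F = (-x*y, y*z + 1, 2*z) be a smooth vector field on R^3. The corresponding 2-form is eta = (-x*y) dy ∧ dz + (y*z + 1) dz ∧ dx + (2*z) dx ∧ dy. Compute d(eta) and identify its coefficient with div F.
d(eta) = (-y + z + 2) dx ∧ dy ∧ dz; div F = -y + z + 2

For a 2-form in R^3 of the form above, applying d gives a 3-form with coefficient ∂P/∂x + ∂Q/∂y + ∂R/∂z:
  ∂P/∂x = -y
  ∂Q/∂y = z
  ∂R/∂z = 2
Sum = -y + z + 2, which is exactly div F.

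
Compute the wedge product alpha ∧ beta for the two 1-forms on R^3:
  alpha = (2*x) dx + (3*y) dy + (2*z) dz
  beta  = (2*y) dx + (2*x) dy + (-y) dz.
alpha ∧ beta = (4*x^2 - 6*y^2) dx ∧ dy + (-2*y*(x + 2*z)) dx ∧ dz + (-4*x*z - 3*y^2) dy ∧ dz

Distribute the wedge, using dx_i ∧ dx_j = -dx_j ∧ dx_i and dx_i ∧ dx_i = 0. For each pair (i, j) with i < j, the coefficient of dx_i ∧ dx_j in alpha ∧ beta is (alpha_i * beta_j - alpha_j * beta_i). Collecting: alpha ∧ beta = (4*x^2 - 6*y^2) dx ∧ dy + (-2*y*(x + 2*z)) dx ∧ dz + (-4*x*z - 3*y^2) dy ∧ dz.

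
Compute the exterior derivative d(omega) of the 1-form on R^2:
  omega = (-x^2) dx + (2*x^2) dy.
d(omega) = (4*x) dx ∧ dy

For a 1-form omega = sum_i f_i dx_i, the exterior derivative is
  d(omega) = sum_{i < j} (∂f_j/∂x_i - ∂f_i/∂x_j) dx_i ∧ dx_j.
  coefficient of dx ∧ dy: ∂f_2/∂x - ∂f_1/∂y = ∂(2*x^2)/∂x - ∂(-x^2)/∂y = 4*x
Assembling: d(omega) = (4*x) dx ∧ dy.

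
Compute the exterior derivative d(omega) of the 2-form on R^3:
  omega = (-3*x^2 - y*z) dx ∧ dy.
d(omega) = (-y) dx ∧ dy ∧ dz

For a 2-form omega = sum_{i<j} g_{ij} dx_i ∧ dx_j, the exterior derivative is
  d(omega) = sum_{i<j} d(g_{ij}) ∧ dx_i ∧ dx_j = sum_{i<j, k} (∂g_{ij}/∂x_k) dx_k ∧ dx_i ∧ dx_j.
Expand each term, using dx_k ∧ dx_i ∧ dx_j = sgn(permutation) dx_{(a)} ∧ dx_{(b)} ∧ dx_{(c)} with (a < b < c) sorted:
  d(-3*x^2 - y*z) includes (∂/∂z)(-3*x^2 - y*z) dz = (-y) dz, which multiplied by dx ∧ dy gives (-y) dx ∧ dy ∧ dz
Collecting like 3-forms: d(omega) = (-y) dx ∧ dy ∧ dz.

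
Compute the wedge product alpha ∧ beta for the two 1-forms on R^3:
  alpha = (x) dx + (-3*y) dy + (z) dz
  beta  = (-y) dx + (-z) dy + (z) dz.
alpha ∧ beta = (-x*z - 3*y^2) dx ∧ dy + (z*(x + y)) dx ∧ dz + (z*(-3*y + z)) dy ∧ dz

Distribute the wedge, using dx_i ∧ dx_j = -dx_j ∧ dx_i and dx_i ∧ dx_i = 0. For each pair (i, j) with i < j, the coefficient of dx_i ∧ dx_j in alpha ∧ beta is (alpha_i * beta_j - alpha_j * beta_i). Collecting: alpha ∧ beta = (-x*z - 3*y^2) dx ∧ dy + (z*(x + y)) dx ∧ dz + (z*(-3*y + z)) dy ∧ dz.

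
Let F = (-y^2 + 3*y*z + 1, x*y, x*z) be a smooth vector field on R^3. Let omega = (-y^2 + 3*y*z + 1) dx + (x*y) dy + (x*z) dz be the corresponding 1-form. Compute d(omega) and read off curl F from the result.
d(omega) = (0) dy ∧ dz + (3*y - z) dz ∧ dx + (3*y - 3*z) dx ∧ dy; curl F = (0, 3*y - z, 3*y - 3*z)

d omega = sum_{i<j} (∂f_j/∂x_i - ∂f_i/∂x_j) dx_i ∧ dx_j. Under the identification (dy ∧ dz, dz ∧ dx, dx ∧ dy) ↔ (e_x, e_y, e_z), the coefficients are exactly the components of curl F. Compute:
  ∂R/∂y - ∂Q/∂z = (0) - (0) = 0
  ∂P/∂z - ∂R/∂x = (3*y) - (z) = 3*y - z
  ∂Q/∂x - ∂P/∂y = (y) - (-2*y + 3*z) = 3*y - 3*z.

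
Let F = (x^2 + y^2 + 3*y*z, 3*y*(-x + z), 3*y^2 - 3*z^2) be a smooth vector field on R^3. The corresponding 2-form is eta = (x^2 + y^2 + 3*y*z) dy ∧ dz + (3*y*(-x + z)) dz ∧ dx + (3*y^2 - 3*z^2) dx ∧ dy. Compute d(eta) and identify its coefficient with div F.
d(eta) = (-x - 3*z) dx ∧ dy ∧ dz; div F = -x - 3*z

For a 2-form in R^3 of the form above, applying d gives a 3-form with coefficient ∂P/∂x + ∂Q/∂y + ∂R/∂z:
  ∂P/∂x = 2*x
  ∂Q/∂y = -3*x + 3*z
  ∂R/∂z = -6*z
Sum = -x - 3*z, which is exactly div F.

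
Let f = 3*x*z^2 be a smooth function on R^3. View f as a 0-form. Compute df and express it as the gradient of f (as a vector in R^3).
df = (3*z^2) dx + (0) dy + (6*x*z) dz; grad f = (3*z^2, 0, 6*x*z)

For a 0-form f, d f = (∂f/∂x) dx + (∂f/∂y) dy + (∂f/∂z) dz. The components of the vector representation are exactly the entries of grad f in Cartesian coordinates:
  ∂f/∂x = 3*z^2
  ∂f/∂y = 0
  ∂f/∂z = 6*x*z.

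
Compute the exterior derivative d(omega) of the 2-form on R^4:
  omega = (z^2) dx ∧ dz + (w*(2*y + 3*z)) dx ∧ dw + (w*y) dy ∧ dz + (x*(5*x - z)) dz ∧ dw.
d(omega) = (-2*w) dx ∧ dy ∧ dw + (-3*w + 10*x - z) dx ∧ dz ∧ dw + (y) dy ∧ dz ∧ dw

For a 2-form omega = sum_{i<j} g_{ij} dx_i ∧ dx_j, the exterior derivative is
  d(omega) = sum_{i<j} d(g_{ij}) ∧ dx_i ∧ dx_j = sum_{i<j, k} (∂g_{ij}/∂x_k) dx_k ∧ dx_i ∧ dx_j.
Expand each term, using dx_k ∧ dx_i ∧ dx_j = sgn(permutation) dx_{(a)} ∧ dx_{(b)} ∧ dx_{(c)} with (a < b < c) sorted:
  d(w*(2*y + 3*z)) includes (∂/∂y)(w*(2*y + 3*z)) dy = (2*w) dy, which multiplied by dx ∧ dw gives (-2*w) dx ∧ dy ∧ dw
  d(w*(2*y + 3*z)) includes (∂/∂z)(w*(2*y + 3*z)) dz = (3*w) dz, which multiplied by dx ∧ dw gives (-3*w) dx ∧ dz ∧ dw
  d(w*y) includes (∂/∂w)(w*y) dw = (y) dw, which multiplied by dy ∧ dz gives (y) dy ∧ dz ∧ dw
  d(x*(5*x - z)) includes (∂/∂x)(x*(5*x - z)) dx = (10*x - z) dx, which multiplied by dz ∧ dw gives (10*x - z) dx ∧ dz ∧ dw
Collecting like 3-forms: d(omega) = (-2*w) dx ∧ dy ∧ dw + (-3*w + 10*x - z) dx ∧ dz ∧ dw + (y) dy ∧ dz ∧ dw.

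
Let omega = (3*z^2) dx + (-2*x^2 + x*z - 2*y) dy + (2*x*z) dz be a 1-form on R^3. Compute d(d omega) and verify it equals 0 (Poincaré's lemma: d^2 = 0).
d(d omega) = 0

Step 1: d omega = sum_{i<j} (∂f_j/∂x_i - ∂f_i/∂x_j) dx_i ∧ dx_j:
  coeff of dx ∧ dy: -4*x + z
  coeff of dx ∧ dz: -4*z
  coeff of dy ∧ dz: -x
Step 2: Apply d again to each 2-form coefficient. The only possible 3-form in R^3 is dx ∧ dy ∧ dz, with coefficient
  ∂(coeff of dy∧dz)/∂x - ∂(coeff of dx∧dz)/∂y + ∂(coeff of dx∧dy)/∂z
  = ∂/∂x (-x) - ∂/∂y (-4*z) + ∂/∂z (-4*x + z).
Each of these terms simplifies to sums of mixed partials that cancel in pairs. The result is 0 (by equality of mixed partials for smooth functions — Schwarz / Clairaut).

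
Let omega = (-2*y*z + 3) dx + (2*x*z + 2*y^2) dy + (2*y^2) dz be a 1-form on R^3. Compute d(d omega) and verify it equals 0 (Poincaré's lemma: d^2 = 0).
d(d omega) = 0

Step 1: d omega = sum_{i<j} (∂f_j/∂x_i - ∂f_i/∂x_j) dx_i ∧ dx_j:
  coeff of dx ∧ dy: 4*z
  coeff of dx ∧ dz: 2*y
  coeff of dy ∧ dz: -2*x + 4*y
Step 2: Apply d again to each 2-form coefficient. The only possible 3-form in R^3 is dx ∧ dy ∧ dz, with coefficient
  ∂(coeff of dy∧dz)/∂x - ∂(coeff of dx∧dz)/∂y + ∂(coeff of dx∧dy)/∂z
  = ∂/∂x (-2*x + 4*y) - ∂/∂y (2*y) + ∂/∂z (4*z).
Each of these terms simplifies to sums of mixed partials that cancel in pairs. The result is 0 (by equality of mixed partials for smooth functions — Schwarz / Clairaut).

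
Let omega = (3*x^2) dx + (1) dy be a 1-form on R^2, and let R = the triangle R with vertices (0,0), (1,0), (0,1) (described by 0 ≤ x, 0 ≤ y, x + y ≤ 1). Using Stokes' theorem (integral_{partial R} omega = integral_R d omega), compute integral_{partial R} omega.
integral_(partial R) omega = 0

Stokes: integral_partial_R omega = integral_R d omega with d omega = (∂Q/∂x - ∂P/∂y) dx ∧ dy.
  ∂Q/∂x = 0
  ∂P/∂y = 0
  integrand = ∂Q/∂x - ∂P/∂y = 0.
Integrating over R: integral_0^1 integral_0^{1-x} (0) dy dx = 0.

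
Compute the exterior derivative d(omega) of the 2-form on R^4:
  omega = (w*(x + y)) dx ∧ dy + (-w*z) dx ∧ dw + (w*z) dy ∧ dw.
d(omega) = (x + y) dx ∧ dy ∧ dw + (w) dx ∧ dz ∧ dw + (-w) dy ∧ dz ∧ dw

For a 2-form omega = sum_{i<j} g_{ij} dx_i ∧ dx_j, the exterior derivative is
  d(omega) = sum_{i<j} d(g_{ij}) ∧ dx_i ∧ dx_j = sum_{i<j, k} (∂g_{ij}/∂x_k) dx_k ∧ dx_i ∧ dx_j.
Expand each term, using dx_k ∧ dx_i ∧ dx_j = sgn(permutation) dx_{(a)} ∧ dx_{(b)} ∧ dx_{(c)} with (a < b < c) sorted:
  d(w*(x + y)) includes (∂/∂w)(w*(x + y)) dw = (x + y) dw, which multiplied by dx ∧ dy gives (x + y) dx ∧ dy ∧ dw
  d(-w*z) includes (∂/∂z)(-w*z) dz = (-w) dz, which multiplied by dx ∧ dw gives (w) dx ∧ dz ∧ dw
  d(w*z) includes (∂/∂z)(w*z) dz = (w) dz, which multiplied by dy ∧ dw gives (-w) dy ∧ dz ∧ dw
Collecting like 3-forms: d(omega) = (x + y) dx ∧ dy ∧ dw + (w) dx ∧ dz ∧ dw + (-w) dy ∧ dz ∧ dw.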